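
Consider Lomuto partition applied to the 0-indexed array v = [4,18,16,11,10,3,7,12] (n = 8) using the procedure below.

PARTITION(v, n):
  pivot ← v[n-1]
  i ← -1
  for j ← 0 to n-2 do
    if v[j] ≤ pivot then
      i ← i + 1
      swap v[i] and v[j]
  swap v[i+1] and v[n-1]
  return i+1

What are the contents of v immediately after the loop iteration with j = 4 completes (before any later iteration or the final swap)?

[4,11,10,18,16,3,7,12]

pivot=12, i=-1
j=0: 4≤12, i=0, swap(0,0) ⇒ [4,18,16,11,10,3,7,12]
j=1: 18>12, skip
j=2: 16>12, skip
j=3: 11≤12, i=1, swap(1,3) ⇒ [4,11,16,18,10,3,7,12]
j=4: 10≤12, i=2, swap(2,4) ⇒ [4,11,10,18,16,3,7,12]
(after j=4) v = [4,11,10,18,16,3,7,12]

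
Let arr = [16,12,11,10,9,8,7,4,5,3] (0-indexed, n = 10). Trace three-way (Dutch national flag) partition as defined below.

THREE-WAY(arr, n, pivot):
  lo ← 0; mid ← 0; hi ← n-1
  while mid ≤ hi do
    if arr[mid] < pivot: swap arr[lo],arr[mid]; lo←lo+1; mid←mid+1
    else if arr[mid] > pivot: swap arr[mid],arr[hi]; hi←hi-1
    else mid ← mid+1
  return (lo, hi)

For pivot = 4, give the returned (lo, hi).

(1, 1)

lo=0 mid=0 hi=9
16>4: swap(0,9), hi=8 ⇒ [3,12,11,10,9,8,7,4,5,16]
3<4: swap(0,0), lo=1 mid=1 ⇒ [3,12,11,10,9,8,7,4,5,16]
12>4: swap(1,8), hi=7 ⇒ [3,5,11,10,9,8,7,4,12,16]
5>4: swap(1,7), hi=6 ⇒ [3,4,11,10,9,8,7,5,12,16]
4=4: mid=2
11>4: swap(2,6), hi=5 ⇒ [3,4,7,10,9,8,11,5,12,16]
7>4: swap(2,5), hi=4 ⇒ [3,4,8,10,9,7,11,5,12,16]
8>4: swap(2,4), hi=3 ⇒ [3,4,9,10,8,7,11,5,12,16]
9>4: swap(2,3), hi=2 ⇒ [3,4,10,9,8,7,11,5,12,16]
10>4: swap(2,2), hi=1 ⇒ [3,4,10,9,8,7,11,5,12,16]
done. lo=1 hi=1; arr=[3,4,10,9,8,7,11,5,12,16]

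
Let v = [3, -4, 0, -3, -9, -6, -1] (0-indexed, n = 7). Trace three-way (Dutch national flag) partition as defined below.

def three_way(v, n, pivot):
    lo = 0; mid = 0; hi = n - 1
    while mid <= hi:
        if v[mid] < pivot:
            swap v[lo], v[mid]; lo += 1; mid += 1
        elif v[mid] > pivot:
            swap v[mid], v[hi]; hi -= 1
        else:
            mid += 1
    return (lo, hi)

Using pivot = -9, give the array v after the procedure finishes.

[-9, 0, -3, -4, -6, -1, 3]

pivot = -9; lo=0, mid=0, hi=6
v[mid]=3>-9: swap v[0],v[6]; hi=5 → [-1, -4, 0, -3, -9, -6, 3]
v[mid]=-1>-9: swap v[0],v[5]; hi=4 → [-6, -4, 0, -3, -9, -1, 3]
v[mid]=-6>-9: swap v[0],v[4]; hi=3 → [-9, -4, 0, -3, -6, -1, 3]
v[mid]=-9=-9: mid=1
v[mid]=-4>-9: swap v[1],v[3]; hi=2 → [-9, -3, 0, -4, -6, -1, 3]
v[mid]=-3>-9: swap v[1],v[2]; hi=1 → [-9, 0, -3, -4, -6, -1, 3]
v[mid]=0>-9: swap v[1],v[1]; hi=0 → [-9, 0, -3, -4, -6, -1, 3]
end: lo=0, hi=0; v = [-9, 0, -3, -4, -6, -1, 3]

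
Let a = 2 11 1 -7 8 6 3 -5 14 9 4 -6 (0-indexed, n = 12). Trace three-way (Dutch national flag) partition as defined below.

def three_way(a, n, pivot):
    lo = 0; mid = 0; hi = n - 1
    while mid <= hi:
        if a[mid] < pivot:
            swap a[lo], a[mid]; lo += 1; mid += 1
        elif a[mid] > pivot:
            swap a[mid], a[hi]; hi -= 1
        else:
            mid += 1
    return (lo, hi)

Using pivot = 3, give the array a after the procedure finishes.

lo=0 mid=0 hi=11
2<3: swap(0,0), lo=1 mid=1 ⇒ 2 11 1 -7 8 6 3 -5 14 9 4 -6
11>3: swap(1,11), hi=10 ⇒ 2 -6 1 -7 8 6 3 -5 14 9 4 11
-6<3: swap(1,1), lo=2 mid=2 ⇒ 2 -6 1 -7 8 6 3 -5 14 9 4 11
1<3: swap(2,2), lo=3 mid=3 ⇒ 2 -6 1 -7 8 6 3 -5 14 9 4 11
-7<3: swap(3,3), lo=4 mid=4 ⇒ 2 -6 1 -7 8 6 3 -5 14 9 4 11
8>3: swap(4,10), hi=9 ⇒ 2 -6 1 -7 4 6 3 -5 14 9 8 11
4>3: swap(4,9), hi=8 ⇒ 2 -6 1 -7 9 6 3 -5 14 4 8 11
9>3: swap(4,8), hi=7 ⇒ 2 -6 1 -7 14 6 3 -5 9 4 8 11
14>3: swap(4,7), hi=6 ⇒ 2 -6 1 -7 -5 6 3 14 9 4 8 11
-5<3: swap(4,4), lo=5 mid=5 ⇒ 2 -6 1 -7 -5 6 3 14 9 4 8 11
6>3: swap(5,6), hi=5 ⇒ 2 -6 1 -7 -5 3 6 14 9 4 8 11
3=3: mid=6
done. lo=5 hi=5; a=2 -6 1 -7 -5 3 6 14 9 4 8 11

2 -6 1 -7 -5 3 6 14 9 4 8 11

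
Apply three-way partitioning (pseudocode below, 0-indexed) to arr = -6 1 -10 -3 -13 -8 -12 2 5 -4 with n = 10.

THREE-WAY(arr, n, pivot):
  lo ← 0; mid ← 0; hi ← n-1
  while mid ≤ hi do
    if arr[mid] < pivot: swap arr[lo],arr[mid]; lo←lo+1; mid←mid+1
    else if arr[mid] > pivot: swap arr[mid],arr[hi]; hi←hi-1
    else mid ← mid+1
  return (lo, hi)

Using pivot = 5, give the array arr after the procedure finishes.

-6 1 -10 -3 -13 -8 -12 2 -4 5

lo=0 mid=0 hi=9
-6<5: swap(0,0), lo=1 mid=1 ⇒ -6 1 -10 -3 -13 -8 -12 2 5 -4
1<5: swap(1,1), lo=2 mid=2 ⇒ -6 1 -10 -3 -13 -8 -12 2 5 -4
-10<5: swap(2,2), lo=3 mid=3 ⇒ -6 1 -10 -3 -13 -8 -12 2 5 -4
-3<5: swap(3,3), lo=4 mid=4 ⇒ -6 1 -10 -3 -13 -8 -12 2 5 -4
-13<5: swap(4,4), lo=5 mid=5 ⇒ -6 1 -10 -3 -13 -8 -12 2 5 -4
-8<5: swap(5,5), lo=6 mid=6 ⇒ -6 1 -10 -3 -13 -8 -12 2 5 -4
-12<5: swap(6,6), lo=7 mid=7 ⇒ -6 1 -10 -3 -13 -8 -12 2 5 -4
2<5: swap(7,7), lo=8 mid=8 ⇒ -6 1 -10 -3 -13 -8 -12 2 5 -4
5=5: mid=9
-4<5: swap(8,9), lo=9 mid=10 ⇒ -6 1 -10 -3 -13 -8 -12 2 -4 5
done. lo=9 hi=9; arr=-6 1 -10 -3 -13 -8 -12 2 -4 5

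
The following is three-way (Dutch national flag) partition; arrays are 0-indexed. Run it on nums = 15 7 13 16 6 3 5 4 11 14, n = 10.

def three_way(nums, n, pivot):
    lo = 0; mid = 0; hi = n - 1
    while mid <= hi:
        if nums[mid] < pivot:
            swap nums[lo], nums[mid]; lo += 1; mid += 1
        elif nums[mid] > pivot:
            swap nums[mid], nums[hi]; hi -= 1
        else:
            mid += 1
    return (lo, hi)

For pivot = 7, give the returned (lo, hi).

(4, 4)

lo=0 mid=0 hi=9
15>7: swap(0,9), hi=8 ⇒ 14 7 13 16 6 3 5 4 11 15
14>7: swap(0,8), hi=7 ⇒ 11 7 13 16 6 3 5 4 14 15
11>7: swap(0,7), hi=6 ⇒ 4 7 13 16 6 3 5 11 14 15
4<7: swap(0,0), lo=1 mid=1 ⇒ 4 7 13 16 6 3 5 11 14 15
7=7: mid=2
13>7: swap(2,6), hi=5 ⇒ 4 7 5 16 6 3 13 11 14 15
5<7: swap(1,2), lo=2 mid=3 ⇒ 4 5 7 16 6 3 13 11 14 15
16>7: swap(3,5), hi=4 ⇒ 4 5 7 3 6 16 13 11 14 15
3<7: swap(2,3), lo=3 mid=4 ⇒ 4 5 3 7 6 16 13 11 14 15
6<7: swap(3,4), lo=4 mid=5 ⇒ 4 5 3 6 7 16 13 11 14 15
done. lo=4 hi=4; nums=4 5 3 6 7 16 13 11 14 15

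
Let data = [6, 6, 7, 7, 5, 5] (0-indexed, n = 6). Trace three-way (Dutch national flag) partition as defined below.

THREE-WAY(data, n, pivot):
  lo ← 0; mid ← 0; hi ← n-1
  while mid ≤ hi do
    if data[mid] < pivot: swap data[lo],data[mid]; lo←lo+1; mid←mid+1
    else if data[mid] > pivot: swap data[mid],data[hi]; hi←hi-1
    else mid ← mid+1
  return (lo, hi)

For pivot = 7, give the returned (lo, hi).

(4, 5)

pivot = 7; lo=0, mid=0, hi=5
data[mid]=6<7: swap data[0],data[0]; lo=1,mid=1 → [6, 6, 7, 7, 5, 5]
data[mid]=6<7: swap data[1],data[1]; lo=2,mid=2 → [6, 6, 7, 7, 5, 5]
data[mid]=7=7: mid=3
data[mid]=7=7: mid=4
data[mid]=5<7: swap data[2],data[4]; lo=3,mid=5 → [6, 6, 5, 7, 7, 5]
data[mid]=5<7: swap data[3],data[5]; lo=4,mid=6 → [6, 6, 5, 5, 7, 7]
end: lo=4, hi=5; data = [6, 6, 5, 5, 7, 7]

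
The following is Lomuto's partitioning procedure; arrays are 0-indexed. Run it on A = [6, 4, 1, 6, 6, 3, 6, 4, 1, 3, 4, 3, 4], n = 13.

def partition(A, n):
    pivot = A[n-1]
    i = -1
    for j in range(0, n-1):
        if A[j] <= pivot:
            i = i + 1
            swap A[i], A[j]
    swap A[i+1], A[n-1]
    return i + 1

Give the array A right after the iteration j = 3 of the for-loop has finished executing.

[4, 1, 6, 6, 6, 3, 6, 4, 1, 3, 4, 3, 4]

pivot=4, i=-1
j=0: 6>4, skip
j=1: 4≤4, i=0, swap(0,1) ⇒ [4, 6, 1, 6, 6, 3, 6, 4, 1, 3, 4, 3, 4]
j=2: 1≤4, i=1, swap(1,2) ⇒ [4, 1, 6, 6, 6, 3, 6, 4, 1, 3, 4, 3, 4]
j=3: 6>4, skip
(after j=3) A = [4, 1, 6, 6, 6, 3, 6, 4, 1, 3, 4, 3, 4]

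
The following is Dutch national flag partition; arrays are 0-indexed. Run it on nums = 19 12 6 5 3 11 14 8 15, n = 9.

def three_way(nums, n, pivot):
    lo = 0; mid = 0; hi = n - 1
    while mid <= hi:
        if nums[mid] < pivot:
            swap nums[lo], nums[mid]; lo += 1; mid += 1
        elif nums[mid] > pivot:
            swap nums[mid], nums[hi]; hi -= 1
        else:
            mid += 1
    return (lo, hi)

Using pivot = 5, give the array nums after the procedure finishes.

pivot = 5; lo=0, mid=0, hi=8
nums[mid]=19>5: swap nums[0],nums[8]; hi=7 → 15 12 6 5 3 11 14 8 19
nums[mid]=15>5: swap nums[0],nums[7]; hi=6 → 8 12 6 5 3 11 14 15 19
nums[mid]=8>5: swap nums[0],nums[6]; hi=5 → 14 12 6 5 3 11 8 15 19
nums[mid]=14>5: swap nums[0],nums[5]; hi=4 → 11 12 6 5 3 14 8 15 19
nums[mid]=11>5: swap nums[0],nums[4]; hi=3 → 3 12 6 5 11 14 8 15 19
nums[mid]=3<5: swap nums[0],nums[0]; lo=1,mid=1 → 3 12 6 5 11 14 8 15 19
nums[mid]=12>5: swap nums[1],nums[3]; hi=2 → 3 5 6 12 11 14 8 15 19
nums[mid]=5=5: mid=2
nums[mid]=6>5: swap nums[2],nums[2]; hi=1 → 3 5 6 12 11 14 8 15 19
end: lo=1, hi=1; nums = 3 5 6 12 11 14 8 15 19

3 5 6 12 11 14 8 15 19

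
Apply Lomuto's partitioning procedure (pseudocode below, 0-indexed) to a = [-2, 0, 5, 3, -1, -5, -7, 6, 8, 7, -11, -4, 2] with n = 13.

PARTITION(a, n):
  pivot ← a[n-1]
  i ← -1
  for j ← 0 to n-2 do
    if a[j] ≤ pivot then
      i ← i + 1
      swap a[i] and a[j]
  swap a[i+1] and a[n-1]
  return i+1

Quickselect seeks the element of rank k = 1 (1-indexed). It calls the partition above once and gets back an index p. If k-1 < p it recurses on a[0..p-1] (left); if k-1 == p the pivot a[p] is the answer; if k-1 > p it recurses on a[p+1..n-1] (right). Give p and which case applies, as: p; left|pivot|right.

pivot=2, i=-1
j=0: -2≤2, i=0, swap(0,0) ⇒ [-2, 0, 5, 3, -1, -5, -7, 6, 8, 7, -11, -4, 2]
j=1: 0≤2, i=1, swap(1,1) ⇒ [-2, 0, 5, 3, -1, -5, -7, 6, 8, 7, -11, -4, 2]
j=2: 5>2, skip
j=3: 3>2, skip
j=4: -1≤2, i=2, swap(2,4) ⇒ [-2, 0, -1, 3, 5, -5, -7, 6, 8, 7, -11, -4, 2]
j=5: -5≤2, i=3, swap(3,5) ⇒ [-2, 0, -1, -5, 5, 3, -7, 6, 8, 7, -11, -4, 2]
j=6: -7≤2, i=4, swap(4,6) ⇒ [-2, 0, -1, -5, -7, 3, 5, 6, 8, 7, -11, -4, 2]
j=7: 6>2, skip
j=8: 8>2, skip
j=9: 7>2, skip
j=10: -11≤2, i=5, swap(5,10) ⇒ [-2, 0, -1, -5, -7, -11, 5, 6, 8, 7, 3, -4, 2]
j=11: -4≤2, i=6, swap(6,11) ⇒ [-2, 0, -1, -5, -7, -11, -4, 6, 8, 7, 3, 5, 2]
swap(7,12) ⇒ [-2, 0, -1, -5, -7, -11, -4, 2, 8, 7, 3, 5, 6]; return 7
p = 7; k-1 = 0 < 7 ⇒ left

7; left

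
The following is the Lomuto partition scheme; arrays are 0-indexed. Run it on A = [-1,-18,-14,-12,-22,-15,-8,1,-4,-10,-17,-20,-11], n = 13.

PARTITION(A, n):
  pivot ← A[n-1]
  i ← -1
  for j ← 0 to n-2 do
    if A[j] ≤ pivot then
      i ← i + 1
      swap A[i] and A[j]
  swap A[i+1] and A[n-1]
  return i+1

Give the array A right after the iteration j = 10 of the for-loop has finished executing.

pivot=-11, i=-1
j=0: -1>-11, skip
j=1: -18≤-11, i=0, swap(0,1) ⇒ [-18,-1,-14,-12,-22,-15,-8,1,-4,-10,-17,-20,-11]
j=2: -14≤-11, i=1, swap(1,2) ⇒ [-18,-14,-1,-12,-22,-15,-8,1,-4,-10,-17,-20,-11]
j=3: -12≤-11, i=2, swap(2,3) ⇒ [-18,-14,-12,-1,-22,-15,-8,1,-4,-10,-17,-20,-11]
j=4: -22≤-11, i=3, swap(3,4) ⇒ [-18,-14,-12,-22,-1,-15,-8,1,-4,-10,-17,-20,-11]
j=5: -15≤-11, i=4, swap(4,5) ⇒ [-18,-14,-12,-22,-15,-1,-8,1,-4,-10,-17,-20,-11]
j=6: -8>-11, skip
j=7: 1>-11, skip
j=8: -4>-11, skip
j=9: -10>-11, skip
j=10: -17≤-11, i=5, swap(5,10) ⇒ [-18,-14,-12,-22,-15,-17,-8,1,-4,-10,-1,-20,-11]
(after j=10) A = [-18,-14,-12,-22,-15,-17,-8,1,-4,-10,-1,-20,-11]

[-18,-14,-12,-22,-15,-17,-8,1,-4,-10,-1,-20,-11]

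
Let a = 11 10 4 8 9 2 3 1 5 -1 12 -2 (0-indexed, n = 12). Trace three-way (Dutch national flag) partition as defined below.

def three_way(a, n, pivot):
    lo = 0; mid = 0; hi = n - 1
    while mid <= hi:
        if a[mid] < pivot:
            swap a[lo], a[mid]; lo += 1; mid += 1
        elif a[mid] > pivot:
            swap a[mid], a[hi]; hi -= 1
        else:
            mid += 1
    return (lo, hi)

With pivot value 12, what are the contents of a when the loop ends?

11 10 4 8 9 2 3 1 5 -1 -2 12

lo=0 mid=0 hi=11
11<12: swap(0,0), lo=1 mid=1 ⇒ 11 10 4 8 9 2 3 1 5 -1 12 -2
10<12: swap(1,1), lo=2 mid=2 ⇒ 11 10 4 8 9 2 3 1 5 -1 12 -2
4<12: swap(2,2), lo=3 mid=3 ⇒ 11 10 4 8 9 2 3 1 5 -1 12 -2
8<12: swap(3,3), lo=4 mid=4 ⇒ 11 10 4 8 9 2 3 1 5 -1 12 -2
9<12: swap(4,4), lo=5 mid=5 ⇒ 11 10 4 8 9 2 3 1 5 -1 12 -2
2<12: swap(5,5), lo=6 mid=6 ⇒ 11 10 4 8 9 2 3 1 5 -1 12 -2
3<12: swap(6,6), lo=7 mid=7 ⇒ 11 10 4 8 9 2 3 1 5 -1 12 -2
1<12: swap(7,7), lo=8 mid=8 ⇒ 11 10 4 8 9 2 3 1 5 -1 12 -2
5<12: swap(8,8), lo=9 mid=9 ⇒ 11 10 4 8 9 2 3 1 5 -1 12 -2
-1<12: swap(9,9), lo=10 mid=10 ⇒ 11 10 4 8 9 2 3 1 5 -1 12 -2
12=12: mid=11
-2<12: swap(10,11), lo=11 mid=12 ⇒ 11 10 4 8 9 2 3 1 5 -1 -2 12
done. lo=11 hi=11; a=11 10 4 8 9 2 3 1 5 -1 -2 12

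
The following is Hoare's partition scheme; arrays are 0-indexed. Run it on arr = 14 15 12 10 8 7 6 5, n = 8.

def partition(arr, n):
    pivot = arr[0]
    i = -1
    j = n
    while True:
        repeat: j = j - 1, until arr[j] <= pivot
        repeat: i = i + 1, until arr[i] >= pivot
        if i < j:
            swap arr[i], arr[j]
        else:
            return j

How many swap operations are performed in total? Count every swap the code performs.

2

pivot=14
j stops at 7 (5), i stops at 0 (14); swap ⇒ 5 15 12 10 8 7 6 14
j stops at 6 (6), i stops at 1 (15); swap ⇒ 5 6 12 10 8 7 15 14
j stops at 5, i stops at 6; i≥j ⇒ return 5. arr=5 6 12 10 8 7 15 14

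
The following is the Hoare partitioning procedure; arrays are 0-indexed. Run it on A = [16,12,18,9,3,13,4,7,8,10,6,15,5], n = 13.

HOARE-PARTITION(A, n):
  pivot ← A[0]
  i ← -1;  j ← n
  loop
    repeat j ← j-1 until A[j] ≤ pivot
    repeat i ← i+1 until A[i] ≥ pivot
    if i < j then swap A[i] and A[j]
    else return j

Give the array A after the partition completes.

[5,12,15,9,3,13,4,7,8,10,6,18,16]

pivot=16
j stops at 12 (5), i stops at 0 (16); swap ⇒ [5,12,18,9,3,13,4,7,8,10,6,15,16]
j stops at 11 (15), i stops at 2 (18); swap ⇒ [5,12,15,9,3,13,4,7,8,10,6,18,16]
j stops at 10, i stops at 11; i≥j ⇒ return 10. A=[5,12,15,9,3,13,4,7,8,10,6,18,16]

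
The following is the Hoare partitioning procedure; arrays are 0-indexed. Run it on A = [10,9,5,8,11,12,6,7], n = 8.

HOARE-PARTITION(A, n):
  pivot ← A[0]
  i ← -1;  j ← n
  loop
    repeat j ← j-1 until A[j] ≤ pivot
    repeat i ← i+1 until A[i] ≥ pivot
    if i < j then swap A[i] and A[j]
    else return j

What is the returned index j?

4

pivot=10
j stops at 7 (7), i stops at 0 (10); swap ⇒ [7,9,5,8,11,12,6,10]
j stops at 6 (6), i stops at 4 (11); swap ⇒ [7,9,5,8,6,12,11,10]
j stops at 4, i stops at 5; i≥j ⇒ return 4. A=[7,9,5,8,6,12,11,10]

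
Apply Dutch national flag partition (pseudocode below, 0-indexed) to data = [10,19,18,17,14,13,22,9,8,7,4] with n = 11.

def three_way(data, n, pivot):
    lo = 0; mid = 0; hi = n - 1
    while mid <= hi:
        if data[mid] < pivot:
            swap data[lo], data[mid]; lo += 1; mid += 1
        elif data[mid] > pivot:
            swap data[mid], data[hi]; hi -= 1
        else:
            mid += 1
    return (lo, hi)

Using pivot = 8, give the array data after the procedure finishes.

[4,7,8,14,13,22,9,17,18,19,10]

pivot = 8; lo=0, mid=0, hi=10
data[mid]=10>8: swap data[0],data[10]; hi=9 → [4,19,18,17,14,13,22,9,8,7,10]
data[mid]=4<8: swap data[0],data[0]; lo=1,mid=1 → [4,19,18,17,14,13,22,9,8,7,10]
data[mid]=19>8: swap data[1],data[9]; hi=8 → [4,7,18,17,14,13,22,9,8,19,10]
data[mid]=7<8: swap data[1],data[1]; lo=2,mid=2 → [4,7,18,17,14,13,22,9,8,19,10]
data[mid]=18>8: swap data[2],data[8]; hi=7 → [4,7,8,17,14,13,22,9,18,19,10]
data[mid]=8=8: mid=3
data[mid]=17>8: swap data[3],data[7]; hi=6 → [4,7,8,9,14,13,22,17,18,19,10]
data[mid]=9>8: swap data[3],data[6]; hi=5 → [4,7,8,22,14,13,9,17,18,19,10]
data[mid]=22>8: swap data[3],data[5]; hi=4 → [4,7,8,13,14,22,9,17,18,19,10]
data[mid]=13>8: swap data[3],data[4]; hi=3 → [4,7,8,14,13,22,9,17,18,19,10]
data[mid]=14>8: swap data[3],data[3]; hi=2 → [4,7,8,14,13,22,9,17,18,19,10]
end: lo=2, hi=2; data = [4,7,8,14,13,22,9,17,18,19,10]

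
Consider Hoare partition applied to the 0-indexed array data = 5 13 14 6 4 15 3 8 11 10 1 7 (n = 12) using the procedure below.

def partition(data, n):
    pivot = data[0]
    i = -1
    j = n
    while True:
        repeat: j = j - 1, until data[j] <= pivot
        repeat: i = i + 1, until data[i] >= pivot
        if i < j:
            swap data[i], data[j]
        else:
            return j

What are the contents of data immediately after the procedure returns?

pivot = data[0] = 5; i = -1, j = 12
j→10 (data[10]=1≤5), i→0 (data[0]=5≥5); i<j, swap → 1 13 14 6 4 15 3 8 11 10 5 7
j→6 (data[6]=3≤5), i→1 (data[1]=13≥5); i<j, swap → 1 3 14 6 4 15 13 8 11 10 5 7
j→4 (data[4]=4≤5), i→2 (data[2]=14≥5); i<j, swap → 1 3 4 6 14 15 13 8 11 10 5 7
j→2, i→3; i≥j, return j=2. data = 1 3 4 6 14 15 13 8 11 10 5 7

1 3 4 6 14 15 13 8 11 10 5 7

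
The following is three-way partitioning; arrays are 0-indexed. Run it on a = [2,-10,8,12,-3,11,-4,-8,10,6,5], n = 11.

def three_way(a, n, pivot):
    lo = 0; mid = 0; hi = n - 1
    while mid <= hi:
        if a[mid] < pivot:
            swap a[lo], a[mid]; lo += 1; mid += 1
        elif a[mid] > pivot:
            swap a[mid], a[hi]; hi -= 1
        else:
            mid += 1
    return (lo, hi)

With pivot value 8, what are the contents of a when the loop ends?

[2,-10,5,-3,6,-4,-8,8,10,11,12]

pivot = 8; lo=0, mid=0, hi=10
a[mid]=2<8: swap a[0],a[0]; lo=1,mid=1 → [2,-10,8,12,-3,11,-4,-8,10,6,5]
a[mid]=-10<8: swap a[1],a[1]; lo=2,mid=2 → [2,-10,8,12,-3,11,-4,-8,10,6,5]
a[mid]=8=8: mid=3
a[mid]=12>8: swap a[3],a[10]; hi=9 → [2,-10,8,5,-3,11,-4,-8,10,6,12]
a[mid]=5<8: swap a[2],a[3]; lo=3,mid=4 → [2,-10,5,8,-3,11,-4,-8,10,6,12]
a[mid]=-3<8: swap a[3],a[4]; lo=4,mid=5 → [2,-10,5,-3,8,11,-4,-8,10,6,12]
a[mid]=11>8: swap a[5],a[9]; hi=8 → [2,-10,5,-3,8,6,-4,-8,10,11,12]
a[mid]=6<8: swap a[4],a[5]; lo=5,mid=6 → [2,-10,5,-3,6,8,-4,-8,10,11,12]
a[mid]=-4<8: swap a[5],a[6]; lo=6,mid=7 → [2,-10,5,-3,6,-4,8,-8,10,11,12]
a[mid]=-8<8: swap a[6],a[7]; lo=7,mid=8 → [2,-10,5,-3,6,-4,-8,8,10,11,12]
a[mid]=10>8: swap a[8],a[8]; hi=7 → [2,-10,5,-3,6,-4,-8,8,10,11,12]
end: lo=7, hi=7; a = [2,-10,5,-3,6,-4,-8,8,10,11,12]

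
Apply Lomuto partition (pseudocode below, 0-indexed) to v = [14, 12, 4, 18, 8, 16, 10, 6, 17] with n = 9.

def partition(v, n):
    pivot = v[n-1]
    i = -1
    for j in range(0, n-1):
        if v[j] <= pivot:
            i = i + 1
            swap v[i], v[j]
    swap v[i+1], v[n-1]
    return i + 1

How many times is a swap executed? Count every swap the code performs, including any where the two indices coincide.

8

pivot=17, i=-1
j=0: 14≤17, i=0, swap(0,0) ⇒ [14, 12, 4, 18, 8, 16, 10, 6, 17]
j=1: 12≤17, i=1, swap(1,1) ⇒ [14, 12, 4, 18, 8, 16, 10, 6, 17]
j=2: 4≤17, i=2, swap(2,2) ⇒ [14, 12, 4, 18, 8, 16, 10, 6, 17]
j=3: 18>17, skip
j=4: 8≤17, i=3, swap(3,4) ⇒ [14, 12, 4, 8, 18, 16, 10, 6, 17]
j=5: 16≤17, i=4, swap(4,5) ⇒ [14, 12, 4, 8, 16, 18, 10, 6, 17]
j=6: 10≤17, i=5, swap(5,6) ⇒ [14, 12, 4, 8, 16, 10, 18, 6, 17]
j=7: 6≤17, i=6, swap(6,7) ⇒ [14, 12, 4, 8, 16, 10, 6, 18, 17]
swap(7,8) ⇒ [14, 12, 4, 8, 16, 10, 6, 17, 18]; return 7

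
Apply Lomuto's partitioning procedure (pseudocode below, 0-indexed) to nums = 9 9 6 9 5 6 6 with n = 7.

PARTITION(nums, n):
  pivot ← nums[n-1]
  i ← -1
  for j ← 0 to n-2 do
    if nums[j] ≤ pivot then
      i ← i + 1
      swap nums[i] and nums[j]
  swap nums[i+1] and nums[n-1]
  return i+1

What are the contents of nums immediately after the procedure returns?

pivot = nums[6] = 6; i = -1
j=0: nums[0]=9 > 6 → no swap
j=1: nums[1]=9 > 6 → no swap
j=2: nums[2]=6 ≤ 6 → i=0, swap nums[0],nums[2] → 6 9 9 9 5 6 6
j=3: nums[3]=9 > 6 → no swap
j=4: nums[4]=5 ≤ 6 → i=1, swap nums[1],nums[4] → 6 5 9 9 9 6 6
j=5: nums[5]=6 ≤ 6 → i=2, swap nums[2],nums[5] → 6 5 6 9 9 9 6
final swap nums[3],nums[6] → 6 5 6 6 9 9 9; return 3

6 5 6 6 9 9 9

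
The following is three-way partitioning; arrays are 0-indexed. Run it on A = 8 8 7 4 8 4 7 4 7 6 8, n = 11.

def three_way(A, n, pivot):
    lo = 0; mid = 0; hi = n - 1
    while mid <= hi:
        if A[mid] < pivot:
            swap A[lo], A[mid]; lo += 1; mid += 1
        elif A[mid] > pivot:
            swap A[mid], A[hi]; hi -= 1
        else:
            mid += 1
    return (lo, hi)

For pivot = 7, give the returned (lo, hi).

lo=0 mid=0 hi=10
8>7: swap(0,10), hi=9 ⇒ 8 8 7 4 8 4 7 4 7 6 8
8>7: swap(0,9), hi=8 ⇒ 6 8 7 4 8 4 7 4 7 8 8
6<7: swap(0,0), lo=1 mid=1 ⇒ 6 8 7 4 8 4 7 4 7 8 8
8>7: swap(1,8), hi=7 ⇒ 6 7 7 4 8 4 7 4 8 8 8
7=7: mid=2
7=7: mid=3
4<7: swap(1,3), lo=2 mid=4 ⇒ 6 4 7 7 8 4 7 4 8 8 8
8>7: swap(4,7), hi=6 ⇒ 6 4 7 7 4 4 7 8 8 8 8
4<7: swap(2,4), lo=3 mid=5 ⇒ 6 4 4 7 7 4 7 8 8 8 8
4<7: swap(3,5), lo=4 mid=6 ⇒ 6 4 4 4 7 7 7 8 8 8 8
7=7: mid=7
done. lo=4 hi=6; A=6 4 4 4 7 7 7 8 8 8 8

(4, 6)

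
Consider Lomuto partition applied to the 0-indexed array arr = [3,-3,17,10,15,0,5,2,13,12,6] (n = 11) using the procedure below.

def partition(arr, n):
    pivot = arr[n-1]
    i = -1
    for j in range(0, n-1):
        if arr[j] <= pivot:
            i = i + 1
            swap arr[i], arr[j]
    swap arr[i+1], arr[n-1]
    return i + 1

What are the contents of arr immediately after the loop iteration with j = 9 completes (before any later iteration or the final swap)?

pivot = arr[10] = 6; i = -1
j=0: arr[0]=3 ≤ 6 → i=0, swap arr[0],arr[0] (no change) → [3,-3,17,10,15,0,5,2,13,12,6]
j=1: arr[1]=-3 ≤ 6 → i=1, swap arr[1],arr[1] (no change) → [3,-3,17,10,15,0,5,2,13,12,6]
j=2: arr[2]=17 > 6 → no swap
j=3: arr[3]=10 > 6 → no swap
j=4: arr[4]=15 > 6 → no swap
j=5: arr[5]=0 ≤ 6 → i=2, swap arr[2],arr[5] → [3,-3,0,10,15,17,5,2,13,12,6]
j=6: arr[6]=5 ≤ 6 → i=3, swap arr[3],arr[6] → [3,-3,0,5,15,17,10,2,13,12,6]
j=7: arr[7]=2 ≤ 6 → i=4, swap arr[4],arr[7] → [3,-3,0,5,2,17,10,15,13,12,6]
j=8: arr[8]=13 > 6 → no swap
j=9: arr[9]=12 > 6 → no swap
(after j=9) arr = [3,-3,0,5,2,17,10,15,13,12,6]

[3,-3,0,5,2,17,10,15,13,12,6]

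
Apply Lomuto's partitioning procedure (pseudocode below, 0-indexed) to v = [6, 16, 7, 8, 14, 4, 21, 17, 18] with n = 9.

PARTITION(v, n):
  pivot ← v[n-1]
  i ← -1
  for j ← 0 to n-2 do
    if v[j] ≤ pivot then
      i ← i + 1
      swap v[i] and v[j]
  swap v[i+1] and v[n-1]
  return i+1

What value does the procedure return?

7

pivot = v[8] = 18; i = -1
j=0: v[0]=6 ≤ 18 → i=0, swap v[0],v[0] (no change) → [6, 16, 7, 8, 14, 4, 21, 17, 18]
j=1: v[1]=16 ≤ 18 → i=1, swap v[1],v[1] (no change) → [6, 16, 7, 8, 14, 4, 21, 17, 18]
j=2: v[2]=7 ≤ 18 → i=2, swap v[2],v[2] (no change) → [6, 16, 7, 8, 14, 4, 21, 17, 18]
j=3: v[3]=8 ≤ 18 → i=3, swap v[3],v[3] (no change) → [6, 16, 7, 8, 14, 4, 21, 17, 18]
j=4: v[4]=14 ≤ 18 → i=4, swap v[4],v[4] (no change) → [6, 16, 7, 8, 14, 4, 21, 17, 18]
j=5: v[5]=4 ≤ 18 → i=5, swap v[5],v[5] (no change) → [6, 16, 7, 8, 14, 4, 21, 17, 18]
j=6: v[6]=21 > 18 → no swap
j=7: v[7]=17 ≤ 18 → i=6, swap v[6],v[7] → [6, 16, 7, 8, 14, 4, 17, 21, 18]
final swap v[7],v[8] → [6, 16, 7, 8, 14, 4, 17, 18, 21]; return 7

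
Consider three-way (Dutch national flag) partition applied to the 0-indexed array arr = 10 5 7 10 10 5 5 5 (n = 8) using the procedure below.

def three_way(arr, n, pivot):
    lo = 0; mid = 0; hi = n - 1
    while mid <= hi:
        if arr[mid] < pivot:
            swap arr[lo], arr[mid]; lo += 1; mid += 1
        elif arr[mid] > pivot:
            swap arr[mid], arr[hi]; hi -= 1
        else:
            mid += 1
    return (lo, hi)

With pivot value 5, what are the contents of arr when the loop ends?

lo=0 mid=0 hi=7
10>5: swap(0,7), hi=6 ⇒ 5 5 7 10 10 5 5 10
5=5: mid=1
5=5: mid=2
7>5: swap(2,6), hi=5 ⇒ 5 5 5 10 10 5 7 10
5=5: mid=3
10>5: swap(3,5), hi=4 ⇒ 5 5 5 5 10 10 7 10
5=5: mid=4
10>5: swap(4,4), hi=3 ⇒ 5 5 5 5 10 10 7 10
done. lo=0 hi=3; arr=5 5 5 5 10 10 7 10

5 5 5 5 10 10 7 10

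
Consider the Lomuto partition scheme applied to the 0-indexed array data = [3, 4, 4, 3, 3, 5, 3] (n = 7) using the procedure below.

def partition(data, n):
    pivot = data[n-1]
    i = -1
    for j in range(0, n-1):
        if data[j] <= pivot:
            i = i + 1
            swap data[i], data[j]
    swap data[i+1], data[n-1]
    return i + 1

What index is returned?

pivot = data[6] = 3; i = -1
j=0: data[0]=3 ≤ 3 → i=0, swap data[0],data[0] (no change) → [3, 4, 4, 3, 3, 5, 3]
j=1: data[1]=4 > 3 → no swap
j=2: data[2]=4 > 3 → no swap
j=3: data[3]=3 ≤ 3 → i=1, swap data[1],data[3] → [3, 3, 4, 4, 3, 5, 3]
j=4: data[4]=3 ≤ 3 → i=2, swap data[2],data[4] → [3, 3, 3, 4, 4, 5, 3]
j=5: data[5]=5 > 3 → no swap
final swap data[3],data[6] → [3, 3, 3, 3, 4, 5, 4]; return 3

3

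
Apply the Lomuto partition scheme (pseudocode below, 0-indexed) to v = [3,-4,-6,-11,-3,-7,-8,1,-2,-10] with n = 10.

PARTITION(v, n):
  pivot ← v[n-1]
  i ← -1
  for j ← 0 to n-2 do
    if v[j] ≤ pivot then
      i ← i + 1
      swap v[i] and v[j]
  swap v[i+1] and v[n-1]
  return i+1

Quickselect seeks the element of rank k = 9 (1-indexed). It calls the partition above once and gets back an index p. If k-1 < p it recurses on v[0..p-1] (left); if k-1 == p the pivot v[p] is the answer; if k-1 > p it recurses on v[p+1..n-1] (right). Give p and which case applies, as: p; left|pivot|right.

1; right

pivot=-10, i=-1
j=0: 3>-10, skip
j=1: -4>-10, skip
j=2: -6>-10, skip
j=3: -11≤-10, i=0, swap(0,3) ⇒ [-11,-4,-6,3,-3,-7,-8,1,-2,-10]
j=4: -3>-10, skip
j=5: -7>-10, skip
j=6: -8>-10, skip
j=7: 1>-10, skip
j=8: -2>-10, skip
swap(1,9) ⇒ [-11,-10,-6,3,-3,-7,-8,1,-2,-4]; return 1
p = 1; k-1 = 8 > 1 ⇒ right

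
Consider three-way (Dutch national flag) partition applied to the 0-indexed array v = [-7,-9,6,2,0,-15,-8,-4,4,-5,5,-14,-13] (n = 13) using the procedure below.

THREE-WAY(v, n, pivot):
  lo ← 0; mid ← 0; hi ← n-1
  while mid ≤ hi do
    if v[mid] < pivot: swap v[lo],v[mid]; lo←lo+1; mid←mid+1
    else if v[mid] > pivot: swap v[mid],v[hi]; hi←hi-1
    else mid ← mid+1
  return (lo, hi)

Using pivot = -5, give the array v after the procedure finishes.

pivot = -5; lo=0, mid=0, hi=12
v[mid]=-7<-5: swap v[0],v[0]; lo=1,mid=1 → [-7,-9,6,2,0,-15,-8,-4,4,-5,5,-14,-13]
v[mid]=-9<-5: swap v[1],v[1]; lo=2,mid=2 → [-7,-9,6,2,0,-15,-8,-4,4,-5,5,-14,-13]
v[mid]=6>-5: swap v[2],v[12]; hi=11 → [-7,-9,-13,2,0,-15,-8,-4,4,-5,5,-14,6]
v[mid]=-13<-5: swap v[2],v[2]; lo=3,mid=3 → [-7,-9,-13,2,0,-15,-8,-4,4,-5,5,-14,6]
v[mid]=2>-5: swap v[3],v[11]; hi=10 → [-7,-9,-13,-14,0,-15,-8,-4,4,-5,5,2,6]
v[mid]=-14<-5: swap v[3],v[3]; lo=4,mid=4 → [-7,-9,-13,-14,0,-15,-8,-4,4,-5,5,2,6]
v[mid]=0>-5: swap v[4],v[10]; hi=9 → [-7,-9,-13,-14,5,-15,-8,-4,4,-5,0,2,6]
v[mid]=5>-5: swap v[4],v[9]; hi=8 → [-7,-9,-13,-14,-5,-15,-8,-4,4,5,0,2,6]
v[mid]=-5=-5: mid=5
v[mid]=-15<-5: swap v[4],v[5]; lo=5,mid=6 → [-7,-9,-13,-14,-15,-5,-8,-4,4,5,0,2,6]
v[mid]=-8<-5: swap v[5],v[6]; lo=6,mid=7 → [-7,-9,-13,-14,-15,-8,-5,-4,4,5,0,2,6]
v[mid]=-4>-5: swap v[7],v[8]; hi=7 → [-7,-9,-13,-14,-15,-8,-5,4,-4,5,0,2,6]
v[mid]=4>-5: swap v[7],v[7]; hi=6 → [-7,-9,-13,-14,-15,-8,-5,4,-4,5,0,2,6]
end: lo=6, hi=6; v = [-7,-9,-13,-14,-15,-8,-5,4,-4,5,0,2,6]

[-7,-9,-13,-14,-15,-8,-5,4,-4,5,0,2,6]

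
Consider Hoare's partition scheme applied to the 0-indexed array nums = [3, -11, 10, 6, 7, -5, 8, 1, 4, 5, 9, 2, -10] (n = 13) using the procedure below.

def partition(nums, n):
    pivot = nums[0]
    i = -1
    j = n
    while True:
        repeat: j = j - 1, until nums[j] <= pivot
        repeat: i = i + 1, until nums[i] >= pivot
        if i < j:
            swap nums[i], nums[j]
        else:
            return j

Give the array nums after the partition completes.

[-10, -11, 2, 1, -5, 7, 8, 6, 4, 5, 9, 10, 3]

pivot = nums[0] = 3; i = -1, j = 13
j→12 (nums[12]=-10≤3), i→0 (nums[0]=3≥3); i<j, swap → [-10, -11, 10, 6, 7, -5, 8, 1, 4, 5, 9, 2, 3]
j→11 (nums[11]=2≤3), i→2 (nums[2]=10≥3); i<j, swap → [-10, -11, 2, 6, 7, -5, 8, 1, 4, 5, 9, 10, 3]
j→7 (nums[7]=1≤3), i→3 (nums[3]=6≥3); i<j, swap → [-10, -11, 2, 1, 7, -5, 8, 6, 4, 5, 9, 10, 3]
j→5 (nums[5]=-5≤3), i→4 (nums[4]=7≥3); i<j, swap → [-10, -11, 2, 1, -5, 7, 8, 6, 4, 5, 9, 10, 3]
j→4, i→5; i≥j, return j=4. nums = [-10, -11, 2, 1, -5, 7, 8, 6, 4, 5, 9, 10, 3]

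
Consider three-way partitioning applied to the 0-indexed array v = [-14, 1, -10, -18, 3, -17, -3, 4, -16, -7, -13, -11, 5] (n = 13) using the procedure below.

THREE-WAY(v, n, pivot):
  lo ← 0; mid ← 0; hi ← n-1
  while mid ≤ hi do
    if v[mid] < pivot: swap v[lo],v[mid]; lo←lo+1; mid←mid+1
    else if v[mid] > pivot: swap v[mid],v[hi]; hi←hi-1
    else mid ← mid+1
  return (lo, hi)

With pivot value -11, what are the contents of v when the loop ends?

[-14, -13, -18, -16, -17, -11, 4, -3, -7, 3, -10, 5, 1]

lo=0 mid=0 hi=12
-14<-11: swap(0,0), lo=1 mid=1 ⇒ [-14, 1, -10, -18, 3, -17, -3, 4, -16, -7, -13, -11, 5]
1>-11: swap(1,12), hi=11 ⇒ [-14, 5, -10, -18, 3, -17, -3, 4, -16, -7, -13, -11, 1]
5>-11: swap(1,11), hi=10 ⇒ [-14, -11, -10, -18, 3, -17, -3, 4, -16, -7, -13, 5, 1]
-11=-11: mid=2
-10>-11: swap(2,10), hi=9 ⇒ [-14, -11, -13, -18, 3, -17, -3, 4, -16, -7, -10, 5, 1]
-13<-11: swap(1,2), lo=2 mid=3 ⇒ [-14, -13, -11, -18, 3, -17, -3, 4, -16, -7, -10, 5, 1]
-18<-11: swap(2,3), lo=3 mid=4 ⇒ [-14, -13, -18, -11, 3, -17, -3, 4, -16, -7, -10, 5, 1]
3>-11: swap(4,9), hi=8 ⇒ [-14, -13, -18, -11, -7, -17, -3, 4, -16, 3, -10, 5, 1]
-7>-11: swap(4,8), hi=7 ⇒ [-14, -13, -18, -11, -16, -17, -3, 4, -7, 3, -10, 5, 1]
-16<-11: swap(3,4), lo=4 mid=5 ⇒ [-14, -13, -18, -16, -11, -17, -3, 4, -7, 3, -10, 5, 1]
-17<-11: swap(4,5), lo=5 mid=6 ⇒ [-14, -13, -18, -16, -17, -11, -3, 4, -7, 3, -10, 5, 1]
-3>-11: swap(6,7), hi=6 ⇒ [-14, -13, -18, -16, -17, -11, 4, -3, -7, 3, -10, 5, 1]
4>-11: swap(6,6), hi=5 ⇒ [-14, -13, -18, -16, -17, -11, 4, -3, -7, 3, -10, 5, 1]
done. lo=5 hi=5; v=[-14, -13, -18, -16, -17, -11, 4, -3, -7, 3, -10, 5, 1]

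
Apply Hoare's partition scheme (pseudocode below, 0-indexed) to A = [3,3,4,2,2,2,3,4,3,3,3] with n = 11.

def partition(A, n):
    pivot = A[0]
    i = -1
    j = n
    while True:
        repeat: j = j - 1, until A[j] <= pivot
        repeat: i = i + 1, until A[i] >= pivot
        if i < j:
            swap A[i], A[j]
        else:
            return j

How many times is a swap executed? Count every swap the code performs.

pivot=3
j stops at 10 (3), i stops at 0 (3); swap ⇒ [3,3,4,2,2,2,3,4,3,3,3]
j stops at 9 (3), i stops at 1 (3); swap ⇒ [3,3,4,2,2,2,3,4,3,3,3]
j stops at 8 (3), i stops at 2 (4); swap ⇒ [3,3,3,2,2,2,3,4,4,3,3]
j stops at 6, i stops at 6; i≥j ⇒ return 6. A=[3,3,3,2,2,2,3,4,4,3,3]

3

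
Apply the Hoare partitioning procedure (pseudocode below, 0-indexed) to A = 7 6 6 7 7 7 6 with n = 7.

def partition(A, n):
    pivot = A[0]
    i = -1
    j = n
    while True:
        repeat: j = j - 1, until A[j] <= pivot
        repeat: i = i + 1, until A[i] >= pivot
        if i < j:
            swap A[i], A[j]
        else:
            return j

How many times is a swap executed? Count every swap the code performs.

pivot = A[0] = 7; i = -1, j = 7
j→6 (A[6]=6≤7), i→0 (A[0]=7≥7); i<j, swap → 6 6 6 7 7 7 7
j→5 (A[5]=7≤7), i→3 (A[3]=7≥7); i<j, swap → 6 6 6 7 7 7 7
j→4, i→4; i≥j, return j=4. A = 6 6 6 7 7 7 7

2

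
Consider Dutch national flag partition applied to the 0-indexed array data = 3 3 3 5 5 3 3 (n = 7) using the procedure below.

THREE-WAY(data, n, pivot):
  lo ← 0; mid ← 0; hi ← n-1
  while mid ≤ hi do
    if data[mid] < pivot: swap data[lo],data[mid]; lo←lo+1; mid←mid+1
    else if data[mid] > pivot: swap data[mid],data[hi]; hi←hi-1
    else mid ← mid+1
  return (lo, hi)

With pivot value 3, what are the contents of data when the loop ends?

pivot = 3; lo=0, mid=0, hi=6
data[mid]=3=3: mid=1
data[mid]=3=3: mid=2
data[mid]=3=3: mid=3
data[mid]=5>3: swap data[3],data[6]; hi=5 → 3 3 3 3 5 3 5
data[mid]=3=3: mid=4
data[mid]=5>3: swap data[4],data[5]; hi=4 → 3 3 3 3 3 5 5
data[mid]=3=3: mid=5
end: lo=0, hi=4; data = 3 3 3 3 3 5 5

3 3 3 3 3 5 5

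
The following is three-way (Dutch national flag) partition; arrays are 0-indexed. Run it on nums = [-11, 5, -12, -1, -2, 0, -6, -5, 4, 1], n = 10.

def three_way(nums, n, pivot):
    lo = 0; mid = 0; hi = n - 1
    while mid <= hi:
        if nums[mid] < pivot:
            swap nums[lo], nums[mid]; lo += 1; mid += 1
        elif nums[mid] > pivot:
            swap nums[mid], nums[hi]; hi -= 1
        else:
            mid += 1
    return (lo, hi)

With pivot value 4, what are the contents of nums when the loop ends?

lo=0 mid=0 hi=9
-11<4: swap(0,0), lo=1 mid=1 ⇒ [-11, 5, -12, -1, -2, 0, -6, -5, 4, 1]
5>4: swap(1,9), hi=8 ⇒ [-11, 1, -12, -1, -2, 0, -6, -5, 4, 5]
1<4: swap(1,1), lo=2 mid=2 ⇒ [-11, 1, -12, -1, -2, 0, -6, -5, 4, 5]
-12<4: swap(2,2), lo=3 mid=3 ⇒ [-11, 1, -12, -1, -2, 0, -6, -5, 4, 5]
-1<4: swap(3,3), lo=4 mid=4 ⇒ [-11, 1, -12, -1, -2, 0, -6, -5, 4, 5]
-2<4: swap(4,4), lo=5 mid=5 ⇒ [-11, 1, -12, -1, -2, 0, -6, -5, 4, 5]
0<4: swap(5,5), lo=6 mid=6 ⇒ [-11, 1, -12, -1, -2, 0, -6, -5, 4, 5]
-6<4: swap(6,6), lo=7 mid=7 ⇒ [-11, 1, -12, -1, -2, 0, -6, -5, 4, 5]
-5<4: swap(7,7), lo=8 mid=8 ⇒ [-11, 1, -12, -1, -2, 0, -6, -5, 4, 5]
4=4: mid=9
done. lo=8 hi=8; nums=[-11, 1, -12, -1, -2, 0, -6, -5, 4, 5]

[-11, 1, -12, -1, -2, 0, -6, -5, 4, 5]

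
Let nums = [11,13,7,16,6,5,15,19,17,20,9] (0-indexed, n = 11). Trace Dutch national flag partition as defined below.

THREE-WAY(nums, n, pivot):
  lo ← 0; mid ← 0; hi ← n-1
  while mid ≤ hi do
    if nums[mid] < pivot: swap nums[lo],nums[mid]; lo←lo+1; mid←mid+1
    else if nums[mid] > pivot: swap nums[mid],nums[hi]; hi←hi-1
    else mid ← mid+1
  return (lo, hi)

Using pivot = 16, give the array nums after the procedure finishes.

pivot = 16; lo=0, mid=0, hi=10
nums[mid]=11<16: swap nums[0],nums[0]; lo=1,mid=1 → [11,13,7,16,6,5,15,19,17,20,9]
nums[mid]=13<16: swap nums[1],nums[1]; lo=2,mid=2 → [11,13,7,16,6,5,15,19,17,20,9]
nums[mid]=7<16: swap nums[2],nums[2]; lo=3,mid=3 → [11,13,7,16,6,5,15,19,17,20,9]
nums[mid]=16=16: mid=4
nums[mid]=6<16: swap nums[3],nums[4]; lo=4,mid=5 → [11,13,7,6,16,5,15,19,17,20,9]
nums[mid]=5<16: swap nums[4],nums[5]; lo=5,mid=6 → [11,13,7,6,5,16,15,19,17,20,9]
nums[mid]=15<16: swap nums[5],nums[6]; lo=6,mid=7 → [11,13,7,6,5,15,16,19,17,20,9]
nums[mid]=19>16: swap nums[7],nums[10]; hi=9 → [11,13,7,6,5,15,16,9,17,20,19]
nums[mid]=9<16: swap nums[6],nums[7]; lo=7,mid=8 → [11,13,7,6,5,15,9,16,17,20,19]
nums[mid]=17>16: swap nums[8],nums[9]; hi=8 → [11,13,7,6,5,15,9,16,20,17,19]
nums[mid]=20>16: swap nums[8],nums[8]; hi=7 → [11,13,7,6,5,15,9,16,20,17,19]
end: lo=7, hi=7; nums = [11,13,7,6,5,15,9,16,20,17,19]

[11,13,7,6,5,15,9,16,20,17,19]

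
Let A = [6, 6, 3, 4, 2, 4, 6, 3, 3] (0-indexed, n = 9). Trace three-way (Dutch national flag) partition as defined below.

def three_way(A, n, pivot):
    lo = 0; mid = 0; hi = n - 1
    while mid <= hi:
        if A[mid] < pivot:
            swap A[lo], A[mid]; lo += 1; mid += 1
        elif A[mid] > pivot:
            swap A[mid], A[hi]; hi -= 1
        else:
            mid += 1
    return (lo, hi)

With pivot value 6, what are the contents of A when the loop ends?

[3, 4, 2, 4, 3, 3, 6, 6, 6]

pivot = 6; lo=0, mid=0, hi=8
A[mid]=6=6: mid=1
A[mid]=6=6: mid=2
A[mid]=3<6: swap A[0],A[2]; lo=1,mid=3 → [3, 6, 6, 4, 2, 4, 6, 3, 3]
A[mid]=4<6: swap A[1],A[3]; lo=2,mid=4 → [3, 4, 6, 6, 2, 4, 6, 3, 3]
A[mid]=2<6: swap A[2],A[4]; lo=3,mid=5 → [3, 4, 2, 6, 6, 4, 6, 3, 3]
A[mid]=4<6: swap A[3],A[5]; lo=4,mid=6 → [3, 4, 2, 4, 6, 6, 6, 3, 3]
A[mid]=6=6: mid=7
A[mid]=3<6: swap A[4],A[7]; lo=5,mid=8 → [3, 4, 2, 4, 3, 6, 6, 6, 3]
A[mid]=3<6: swap A[5],A[8]; lo=6,mid=9 → [3, 4, 2, 4, 3, 3, 6, 6, 6]
end: lo=6, hi=8; A = [3, 4, 2, 4, 3, 3, 6, 6, 6]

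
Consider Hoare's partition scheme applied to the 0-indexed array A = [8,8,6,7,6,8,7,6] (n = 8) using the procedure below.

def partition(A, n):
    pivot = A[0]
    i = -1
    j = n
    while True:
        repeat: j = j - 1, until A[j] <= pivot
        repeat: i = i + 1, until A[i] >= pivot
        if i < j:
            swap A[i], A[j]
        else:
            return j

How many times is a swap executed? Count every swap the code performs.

pivot=8
j stops at 7 (6), i stops at 0 (8); swap ⇒ [6,8,6,7,6,8,7,8]
j stops at 6 (7), i stops at 1 (8); swap ⇒ [6,7,6,7,6,8,8,8]
j stops at 5, i stops at 5; i≥j ⇒ return 5. A=[6,7,6,7,6,8,8,8]

2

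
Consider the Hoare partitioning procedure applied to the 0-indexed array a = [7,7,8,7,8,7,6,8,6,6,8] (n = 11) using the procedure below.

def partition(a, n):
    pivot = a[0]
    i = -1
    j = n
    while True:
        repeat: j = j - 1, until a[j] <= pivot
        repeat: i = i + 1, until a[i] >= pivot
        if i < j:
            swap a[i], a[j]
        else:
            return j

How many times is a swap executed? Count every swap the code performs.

pivot=7
j stops at 9 (6), i stops at 0 (7); swap ⇒ [6,7,8,7,8,7,6,8,6,7,8]
j stops at 8 (6), i stops at 1 (7); swap ⇒ [6,6,8,7,8,7,6,8,7,7,8]
j stops at 6 (6), i stops at 2 (8); swap ⇒ [6,6,6,7,8,7,8,8,7,7,8]
j stops at 5 (7), i stops at 3 (7); swap ⇒ [6,6,6,7,8,7,8,8,7,7,8]
j stops at 3, i stops at 4; i≥j ⇒ return 3. a=[6,6,6,7,8,7,8,8,7,7,8]

4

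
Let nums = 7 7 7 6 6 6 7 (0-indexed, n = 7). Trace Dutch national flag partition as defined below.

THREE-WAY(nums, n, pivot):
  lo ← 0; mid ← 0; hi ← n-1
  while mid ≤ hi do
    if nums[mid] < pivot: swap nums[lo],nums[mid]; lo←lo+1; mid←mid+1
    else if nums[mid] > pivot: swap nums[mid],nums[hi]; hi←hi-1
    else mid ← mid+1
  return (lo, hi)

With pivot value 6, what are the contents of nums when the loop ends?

6 6 6 7 7 7 7

pivot = 6; lo=0, mid=0, hi=6
nums[mid]=7>6: swap nums[0],nums[6]; hi=5 → 7 7 7 6 6 6 7
nums[mid]=7>6: swap nums[0],nums[5]; hi=4 → 6 7 7 6 6 7 7
nums[mid]=6=6: mid=1
nums[mid]=7>6: swap nums[1],nums[4]; hi=3 → 6 6 7 6 7 7 7
nums[mid]=6=6: mid=2
nums[mid]=7>6: swap nums[2],nums[3]; hi=2 → 6 6 6 7 7 7 7
nums[mid]=6=6: mid=3
end: lo=0, hi=2; nums = 6 6 6 7 7 7 7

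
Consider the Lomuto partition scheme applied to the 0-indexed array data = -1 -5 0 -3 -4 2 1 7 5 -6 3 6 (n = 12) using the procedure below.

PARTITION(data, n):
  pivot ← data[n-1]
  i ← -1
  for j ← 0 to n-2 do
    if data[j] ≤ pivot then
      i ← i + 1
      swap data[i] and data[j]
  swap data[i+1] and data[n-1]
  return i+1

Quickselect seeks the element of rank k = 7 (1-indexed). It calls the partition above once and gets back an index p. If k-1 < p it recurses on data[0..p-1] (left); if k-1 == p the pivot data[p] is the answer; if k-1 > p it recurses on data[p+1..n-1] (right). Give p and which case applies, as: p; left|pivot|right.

10; left

pivot=6, i=-1
j=0: -1≤6, i=0, swap(0,0) ⇒ -1 -5 0 -3 -4 2 1 7 5 -6 3 6
j=1: -5≤6, i=1, swap(1,1) ⇒ -1 -5 0 -3 -4 2 1 7 5 -6 3 6
j=2: 0≤6, i=2, swap(2,2) ⇒ -1 -5 0 -3 -4 2 1 7 5 -6 3 6
j=3: -3≤6, i=3, swap(3,3) ⇒ -1 -5 0 -3 -4 2 1 7 5 -6 3 6
j=4: -4≤6, i=4, swap(4,4) ⇒ -1 -5 0 -3 -4 2 1 7 5 -6 3 6
j=5: 2≤6, i=5, swap(5,5) ⇒ -1 -5 0 -3 -4 2 1 7 5 -6 3 6
j=6: 1≤6, i=6, swap(6,6) ⇒ -1 -5 0 -3 -4 2 1 7 5 -6 3 6
j=7: 7>6, skip
j=8: 5≤6, i=7, swap(7,8) ⇒ -1 -5 0 -3 -4 2 1 5 7 -6 3 6
j=9: -6≤6, i=8, swap(8,9) ⇒ -1 -5 0 -3 -4 2 1 5 -6 7 3 6
j=10: 3≤6, i=9, swap(9,10) ⇒ -1 -5 0 -3 -4 2 1 5 -6 3 7 6
swap(10,11) ⇒ -1 -5 0 -3 -4 2 1 5 -6 3 6 7; return 10
p = 10; k-1 = 6 < 10 ⇒ left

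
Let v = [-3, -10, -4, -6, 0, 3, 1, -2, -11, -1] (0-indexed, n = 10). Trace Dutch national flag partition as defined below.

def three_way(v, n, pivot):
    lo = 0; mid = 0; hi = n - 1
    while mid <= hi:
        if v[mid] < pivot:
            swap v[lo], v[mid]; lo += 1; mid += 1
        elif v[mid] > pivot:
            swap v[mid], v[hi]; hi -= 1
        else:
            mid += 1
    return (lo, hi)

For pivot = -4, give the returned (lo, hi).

(3, 3)

lo=0 mid=0 hi=9
-3>-4: swap(0,9), hi=8 ⇒ [-1, -10, -4, -6, 0, 3, 1, -2, -11, -3]
-1>-4: swap(0,8), hi=7 ⇒ [-11, -10, -4, -6, 0, 3, 1, -2, -1, -3]
-11<-4: swap(0,0), lo=1 mid=1 ⇒ [-11, -10, -4, -6, 0, 3, 1, -2, -1, -3]
-10<-4: swap(1,1), lo=2 mid=2 ⇒ [-11, -10, -4, -6, 0, 3, 1, -2, -1, -3]
-4=-4: mid=3
-6<-4: swap(2,3), lo=3 mid=4 ⇒ [-11, -10, -6, -4, 0, 3, 1, -2, -1, -3]
0>-4: swap(4,7), hi=6 ⇒ [-11, -10, -6, -4, -2, 3, 1, 0, -1, -3]
-2>-4: swap(4,6), hi=5 ⇒ [-11, -10, -6, -4, 1, 3, -2, 0, -1, -3]
1>-4: swap(4,5), hi=4 ⇒ [-11, -10, -6, -4, 3, 1, -2, 0, -1, -3]
3>-4: swap(4,4), hi=3 ⇒ [-11, -10, -6, -4, 3, 1, -2, 0, -1, -3]
done. lo=3 hi=3; v=[-11, -10, -6, -4, 3, 1, -2, 0, -1, -3]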